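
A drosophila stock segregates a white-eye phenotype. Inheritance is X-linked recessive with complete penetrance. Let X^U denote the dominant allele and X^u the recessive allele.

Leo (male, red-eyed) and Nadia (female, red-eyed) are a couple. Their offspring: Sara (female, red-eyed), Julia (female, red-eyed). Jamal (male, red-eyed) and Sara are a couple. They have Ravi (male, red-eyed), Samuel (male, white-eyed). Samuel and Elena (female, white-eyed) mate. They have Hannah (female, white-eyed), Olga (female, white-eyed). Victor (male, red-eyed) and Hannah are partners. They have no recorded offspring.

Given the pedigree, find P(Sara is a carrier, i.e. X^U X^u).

Sara is red-eyed so carries U and passed u to Samuel (X^u Y), so Sara is X^U X^u, giving P(X^U X^u) = 1.

1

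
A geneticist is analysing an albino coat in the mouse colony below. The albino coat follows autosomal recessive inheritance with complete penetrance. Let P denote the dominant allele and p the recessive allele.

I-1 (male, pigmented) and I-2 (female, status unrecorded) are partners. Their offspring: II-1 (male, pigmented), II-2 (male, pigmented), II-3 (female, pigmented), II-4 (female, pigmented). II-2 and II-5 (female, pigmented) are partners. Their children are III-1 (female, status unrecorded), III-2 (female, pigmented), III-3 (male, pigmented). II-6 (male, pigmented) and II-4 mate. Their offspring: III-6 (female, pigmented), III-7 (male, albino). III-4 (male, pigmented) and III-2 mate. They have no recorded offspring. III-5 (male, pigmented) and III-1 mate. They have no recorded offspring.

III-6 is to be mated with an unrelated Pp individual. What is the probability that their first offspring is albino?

II-6 is pigmented so carries P and passed p to III-7 (pp), so II-6 is Pp.
II-4 is pigmented so carries P and passed p to III-7 (pp), so II-4 is Pp.
III-6 is a pigmented offspring of II-6 (Pp) × II-4 (Pp), whose cross gives 1/4 PP : 1/2 Pp : 1/4 pp; conditioning on being pigmented, III-6 is PP with probability 1/3, Pp with probability 2/3.
Summing over parental genotype combinations, P(offspring is albino) = 2/3·1/4 = 1/6.

1/6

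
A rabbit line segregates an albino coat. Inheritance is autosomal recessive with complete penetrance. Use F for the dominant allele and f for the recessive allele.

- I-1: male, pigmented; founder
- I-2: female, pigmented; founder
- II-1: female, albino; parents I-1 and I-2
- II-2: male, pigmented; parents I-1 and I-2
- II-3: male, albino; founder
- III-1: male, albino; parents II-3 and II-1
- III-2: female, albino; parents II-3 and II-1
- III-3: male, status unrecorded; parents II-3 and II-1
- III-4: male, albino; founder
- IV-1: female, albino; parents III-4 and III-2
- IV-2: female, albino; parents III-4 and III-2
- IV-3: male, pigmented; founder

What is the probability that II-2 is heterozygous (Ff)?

2/3

I-1 is pigmented so carries F and passed f to II-1 (ff), so I-1 is Ff.
I-2 is pigmented so carries F and passed f to II-1 (ff), so I-2 is Ff.
Their cross gives offspring ratios 1/4 FF : 1/2 Ff : 1/4 ff. Conditioning on II-2 being pigmented, P(Ff) = 1/2 / 3/4 = 2/3.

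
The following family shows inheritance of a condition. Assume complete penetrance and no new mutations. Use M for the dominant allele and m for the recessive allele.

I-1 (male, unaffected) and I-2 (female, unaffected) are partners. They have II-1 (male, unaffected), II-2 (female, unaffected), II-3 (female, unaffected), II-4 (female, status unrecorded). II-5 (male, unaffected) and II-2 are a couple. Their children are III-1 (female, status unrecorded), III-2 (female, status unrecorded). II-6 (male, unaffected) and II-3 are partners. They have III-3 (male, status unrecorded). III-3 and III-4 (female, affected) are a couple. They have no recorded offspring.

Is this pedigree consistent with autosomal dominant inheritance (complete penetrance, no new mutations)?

Yes

A consistent assignment under autosomal dominant exists: I-1 mm, I-2 mm, II-1 mm, II-2 mm, II-3 mm, II-4 mm, II-5 mm, II-6 mm, III-1 mm, III-2 mm, III-3 mm, III-4 MM.
In this assignment every recorded phenotype matches its genotype and every non-founder's genotype is obtainable from its parents' genotypes, so the pedigree is consistent.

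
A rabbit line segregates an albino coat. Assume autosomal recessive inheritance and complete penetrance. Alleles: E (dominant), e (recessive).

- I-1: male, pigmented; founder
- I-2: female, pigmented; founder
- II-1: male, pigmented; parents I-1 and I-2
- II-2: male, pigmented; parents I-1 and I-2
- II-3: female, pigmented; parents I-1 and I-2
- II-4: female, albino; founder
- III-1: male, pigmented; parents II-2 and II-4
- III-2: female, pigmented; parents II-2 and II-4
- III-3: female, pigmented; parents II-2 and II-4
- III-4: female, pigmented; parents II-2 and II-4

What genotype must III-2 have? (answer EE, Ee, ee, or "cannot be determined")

Ee

From phenotype alone, III-2 is EE or Ee.
III-2 is pigmented so carries E and received e from II-4 (ee), so III-2 is Ee.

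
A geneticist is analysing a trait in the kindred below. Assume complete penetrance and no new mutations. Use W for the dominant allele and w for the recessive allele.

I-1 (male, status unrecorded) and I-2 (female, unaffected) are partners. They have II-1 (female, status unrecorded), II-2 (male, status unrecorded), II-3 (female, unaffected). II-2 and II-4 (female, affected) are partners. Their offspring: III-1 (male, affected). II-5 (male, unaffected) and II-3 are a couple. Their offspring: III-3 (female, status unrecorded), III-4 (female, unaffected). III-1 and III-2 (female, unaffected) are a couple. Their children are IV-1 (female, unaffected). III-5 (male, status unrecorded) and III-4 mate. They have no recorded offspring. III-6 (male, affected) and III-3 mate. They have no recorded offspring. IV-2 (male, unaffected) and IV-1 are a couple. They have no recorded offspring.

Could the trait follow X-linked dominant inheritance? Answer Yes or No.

Under X-linked dominant, IV-1 (unaffected, female) cannot arise from III-1 (affected) × III-2 (unaffected).

No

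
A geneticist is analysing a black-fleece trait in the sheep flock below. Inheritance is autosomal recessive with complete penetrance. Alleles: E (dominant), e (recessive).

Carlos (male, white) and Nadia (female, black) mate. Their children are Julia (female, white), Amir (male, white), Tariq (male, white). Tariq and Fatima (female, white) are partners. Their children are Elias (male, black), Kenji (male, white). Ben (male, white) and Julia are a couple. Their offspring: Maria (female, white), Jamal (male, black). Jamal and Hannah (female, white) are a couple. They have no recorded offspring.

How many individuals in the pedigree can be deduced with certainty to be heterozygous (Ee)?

5

Obligate heterozygotes: Julia is white so carries E and received e from Nadia (ee), so Julia is Ee; Amir is white so carries E and received e from Nadia (ee), so Amir is Ee; Tariq is white so carries E and received e from Nadia (ee), so Tariq is Ee; Fatima is white so carries E and passed e to Elias (ee), so Fatima is Ee; Ben is white so carries E and passed e to Jamal (ee), so Ben is Ee.
Every other individual is either homozygous by phenotype or has at least one consistent homozygous assignment, so the count is 5.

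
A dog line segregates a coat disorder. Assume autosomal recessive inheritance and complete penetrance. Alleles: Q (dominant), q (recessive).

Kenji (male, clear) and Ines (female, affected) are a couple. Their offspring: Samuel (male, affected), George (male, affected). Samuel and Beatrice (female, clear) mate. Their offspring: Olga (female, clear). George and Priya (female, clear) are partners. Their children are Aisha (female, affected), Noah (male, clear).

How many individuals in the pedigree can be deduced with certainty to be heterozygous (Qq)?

4

Obligate heterozygotes: Kenji is clear so carries Q and passed q to Samuel (qq), so Kenji is Qq; Priya is clear so carries Q and passed q to Aisha (qq), so Priya is Qq; Olga is clear so carries Q and received q from Samuel (qq), so Olga is Qq; Noah is clear so carries Q and received q from George (qq), so Noah is Qq.
Every other individual is either homozygous by phenotype or has at least one consistent homozygous assignment, so the count is 4.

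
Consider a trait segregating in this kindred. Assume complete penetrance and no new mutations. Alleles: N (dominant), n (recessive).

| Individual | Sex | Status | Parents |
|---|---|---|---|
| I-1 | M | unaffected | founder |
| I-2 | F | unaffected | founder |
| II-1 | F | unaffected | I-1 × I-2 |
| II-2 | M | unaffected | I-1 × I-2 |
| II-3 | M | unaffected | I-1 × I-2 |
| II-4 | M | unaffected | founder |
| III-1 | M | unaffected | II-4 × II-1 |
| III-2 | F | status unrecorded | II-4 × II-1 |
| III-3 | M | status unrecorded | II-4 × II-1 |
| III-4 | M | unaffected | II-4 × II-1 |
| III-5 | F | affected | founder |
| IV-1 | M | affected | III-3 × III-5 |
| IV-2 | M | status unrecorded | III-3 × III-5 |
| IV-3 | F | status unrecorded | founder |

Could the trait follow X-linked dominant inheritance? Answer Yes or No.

A consistent assignment under X-linked dominant exists: I-1 X^n Y, I-2 X^n X^n, II-1 X^n X^n, II-2 X^n Y, II-3 X^n Y, II-4 X^n Y, III-1 X^n Y, III-2 X^n X^n, III-3 X^n Y, III-4 X^n Y, III-5 X^N X^N, IV-1 X^N Y, IV-2 X^N Y, IV-3 X^N X^N.
In this assignment every recorded phenotype matches its genotype and every non-founder's genotype is obtainable from its parents' genotypes, so the pedigree is consistent.

Yes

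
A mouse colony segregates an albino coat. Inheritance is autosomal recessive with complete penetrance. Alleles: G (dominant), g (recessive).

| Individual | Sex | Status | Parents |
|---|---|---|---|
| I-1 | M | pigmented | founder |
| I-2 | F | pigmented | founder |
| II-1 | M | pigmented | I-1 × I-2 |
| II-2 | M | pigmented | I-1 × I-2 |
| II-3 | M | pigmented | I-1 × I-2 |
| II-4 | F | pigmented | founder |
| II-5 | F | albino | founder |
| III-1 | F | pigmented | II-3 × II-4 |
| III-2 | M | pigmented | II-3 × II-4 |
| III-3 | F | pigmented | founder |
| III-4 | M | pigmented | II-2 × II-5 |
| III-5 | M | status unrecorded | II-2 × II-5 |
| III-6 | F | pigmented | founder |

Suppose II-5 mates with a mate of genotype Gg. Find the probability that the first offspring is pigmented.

1/2

II-5 is albino, so II-5 is gg.
The cross gives 1/2 Gg : 1/2 gg, so P(offspring is pigmented) = 1/2.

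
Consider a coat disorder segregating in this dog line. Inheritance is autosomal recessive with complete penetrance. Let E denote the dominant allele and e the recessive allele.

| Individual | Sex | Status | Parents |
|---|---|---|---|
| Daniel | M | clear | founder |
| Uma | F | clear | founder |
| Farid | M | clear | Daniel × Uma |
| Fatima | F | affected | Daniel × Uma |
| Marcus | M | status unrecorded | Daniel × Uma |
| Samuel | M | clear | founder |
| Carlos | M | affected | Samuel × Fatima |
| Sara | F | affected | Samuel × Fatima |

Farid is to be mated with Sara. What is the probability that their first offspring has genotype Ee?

Daniel is clear so carries E and passed e to Fatima (ee), so Daniel is Ee.
Uma is clear so carries E and passed e to Fatima (ee), so Uma is Ee.
Farid is a clear offspring of Daniel (Ee) × Uma (Ee), whose cross gives 1/4 EE : 1/2 Ee : 1/4 ee; conditioning on being clear, Farid is EE with probability 1/3, Ee with probability 2/3.
Sara is affected, so Sara is ee.
Summing over parental genotype combinations, P(offspring has genotype Ee) = 1/3·1 + 2/3·1/2 = 2/3.

2/3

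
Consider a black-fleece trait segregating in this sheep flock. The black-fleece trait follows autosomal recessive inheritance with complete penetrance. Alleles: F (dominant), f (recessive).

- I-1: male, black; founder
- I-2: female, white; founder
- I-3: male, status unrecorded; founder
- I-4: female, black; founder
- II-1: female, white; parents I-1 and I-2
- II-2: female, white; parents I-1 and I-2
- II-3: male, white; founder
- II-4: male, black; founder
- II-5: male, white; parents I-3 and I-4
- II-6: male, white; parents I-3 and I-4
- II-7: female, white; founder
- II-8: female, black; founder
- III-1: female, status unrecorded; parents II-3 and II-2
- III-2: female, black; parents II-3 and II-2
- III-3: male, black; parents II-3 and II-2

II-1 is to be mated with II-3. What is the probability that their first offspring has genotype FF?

II-1 is white so carries F and received f from I-1 (ff), so II-1 is Ff.
II-3 is white so carries F and passed f to III-2 (ff), so II-3 is Ff.
The cross gives 1/4 FF : 1/2 Ff : 1/4 ff, so P(offspring has genotype FF) = 1/4.

1/4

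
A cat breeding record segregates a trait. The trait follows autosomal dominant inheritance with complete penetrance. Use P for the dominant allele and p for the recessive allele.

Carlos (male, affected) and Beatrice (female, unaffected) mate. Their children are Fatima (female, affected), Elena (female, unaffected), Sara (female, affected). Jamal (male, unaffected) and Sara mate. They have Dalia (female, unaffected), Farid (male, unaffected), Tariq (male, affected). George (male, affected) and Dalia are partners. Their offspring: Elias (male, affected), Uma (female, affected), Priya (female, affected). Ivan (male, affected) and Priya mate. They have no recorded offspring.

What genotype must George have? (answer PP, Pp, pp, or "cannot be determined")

cannot be determined

George's phenotype allows PP or Pp, and no parent or child forces a single allele at both positions; consistent genotype assignments exist with George as PP or Pp.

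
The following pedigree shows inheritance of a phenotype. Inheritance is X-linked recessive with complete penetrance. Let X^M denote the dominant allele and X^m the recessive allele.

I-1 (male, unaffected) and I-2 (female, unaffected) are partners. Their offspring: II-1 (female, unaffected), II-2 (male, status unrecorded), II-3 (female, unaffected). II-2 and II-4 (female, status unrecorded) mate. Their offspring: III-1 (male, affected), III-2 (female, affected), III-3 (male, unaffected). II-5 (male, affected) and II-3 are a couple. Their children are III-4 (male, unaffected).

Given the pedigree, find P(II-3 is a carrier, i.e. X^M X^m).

I-1 is unaffected, so I-1 is X^M Y.
I-2 is unaffected so carries M and passed m to II-2 (X^m Y), so I-2 is X^M X^m.
Their cross gives offspring ratios 1/2 X^M X^M : 1/2 X^M X^m. Conditioning on II-3 being unaffected, P(X^M X^m) = 1/2 / 1 = 1/2 before taking II-3's own offspring into account.
II-5 is affected, so II-5 is X^m Y.
Now use II-3's offspring. Probability of each recorded status — unaffected son III-4: 1/2 if II-3 is X^M X^m, 1 if X^M X^M.
Bayes: P(X^M X^m) = 1/2·1/2 / (1/2·1/2 + 1/2·1) = 1/3.

1/3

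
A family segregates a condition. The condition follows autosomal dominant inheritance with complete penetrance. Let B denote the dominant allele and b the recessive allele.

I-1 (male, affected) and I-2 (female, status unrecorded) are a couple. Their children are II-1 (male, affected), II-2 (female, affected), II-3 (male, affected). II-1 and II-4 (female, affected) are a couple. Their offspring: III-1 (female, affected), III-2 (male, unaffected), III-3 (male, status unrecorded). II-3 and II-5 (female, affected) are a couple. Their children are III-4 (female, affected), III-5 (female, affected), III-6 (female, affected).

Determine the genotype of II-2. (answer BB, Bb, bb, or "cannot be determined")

II-2's phenotype allows BB or Bb, and no parent or child forces a single allele at both positions; consistent genotype assignments exist with II-2 as BB or Bb.

cannot be determined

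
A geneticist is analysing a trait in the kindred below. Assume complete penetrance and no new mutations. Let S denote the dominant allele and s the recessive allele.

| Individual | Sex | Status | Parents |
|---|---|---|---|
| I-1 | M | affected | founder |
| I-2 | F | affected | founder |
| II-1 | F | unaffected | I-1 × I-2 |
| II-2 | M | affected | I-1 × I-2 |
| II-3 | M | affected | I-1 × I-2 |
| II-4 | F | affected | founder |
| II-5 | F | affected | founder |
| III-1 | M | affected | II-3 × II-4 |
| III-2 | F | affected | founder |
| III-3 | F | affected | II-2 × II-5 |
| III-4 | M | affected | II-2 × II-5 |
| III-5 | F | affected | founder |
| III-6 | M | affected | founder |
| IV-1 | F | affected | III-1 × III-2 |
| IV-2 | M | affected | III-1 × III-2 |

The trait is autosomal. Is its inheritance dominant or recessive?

I-1 and I-2 are both affected yet have an unaffected child II-1. Under a recessive model two affected parents are homozygous and every child would be affected, so the trait cannot be recessive.

dominant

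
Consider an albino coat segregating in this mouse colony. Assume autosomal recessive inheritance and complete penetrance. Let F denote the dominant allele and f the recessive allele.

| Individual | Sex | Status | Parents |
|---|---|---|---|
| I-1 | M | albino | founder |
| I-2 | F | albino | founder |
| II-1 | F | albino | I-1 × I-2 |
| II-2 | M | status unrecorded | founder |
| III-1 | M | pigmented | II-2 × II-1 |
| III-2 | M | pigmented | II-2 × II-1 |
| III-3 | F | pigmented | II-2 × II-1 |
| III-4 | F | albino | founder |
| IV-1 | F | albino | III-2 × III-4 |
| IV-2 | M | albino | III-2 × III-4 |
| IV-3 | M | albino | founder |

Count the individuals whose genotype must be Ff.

Obligate heterozygotes: III-1 is pigmented so carries F and received f from II-1 (ff), so III-1 is Ff; III-2 is pigmented so carries F and received f from II-1 (ff), so III-2 is Ff; III-3 is pigmented so carries F and received f from II-1 (ff), so III-3 is Ff.
Every other individual is either homozygous by phenotype or has at least one consistent homozygous assignment, so the count is 3.

3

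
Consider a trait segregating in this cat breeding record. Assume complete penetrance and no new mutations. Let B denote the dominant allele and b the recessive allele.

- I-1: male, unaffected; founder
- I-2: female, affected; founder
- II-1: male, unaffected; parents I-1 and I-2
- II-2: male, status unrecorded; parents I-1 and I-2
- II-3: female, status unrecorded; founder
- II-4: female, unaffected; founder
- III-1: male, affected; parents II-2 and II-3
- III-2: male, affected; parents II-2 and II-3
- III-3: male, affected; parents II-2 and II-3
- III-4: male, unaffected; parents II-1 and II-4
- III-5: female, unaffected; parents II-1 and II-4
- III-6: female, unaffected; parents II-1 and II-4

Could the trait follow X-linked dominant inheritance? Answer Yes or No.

Yes

A consistent assignment under X-linked dominant exists: I-1 X^b Y, I-2 X^B X^b, II-1 X^b Y, II-2 X^B Y, II-3 X^B X^B, II-4 X^b X^b, III-1 X^B Y, III-2 X^B Y, III-3 X^B Y, III-4 X^b Y, III-5 X^b X^b, III-6 X^b X^b.
In this assignment every recorded phenotype matches its genotype and every non-founder's genotype is obtainable from its parents' genotypes, so the pedigree is consistent.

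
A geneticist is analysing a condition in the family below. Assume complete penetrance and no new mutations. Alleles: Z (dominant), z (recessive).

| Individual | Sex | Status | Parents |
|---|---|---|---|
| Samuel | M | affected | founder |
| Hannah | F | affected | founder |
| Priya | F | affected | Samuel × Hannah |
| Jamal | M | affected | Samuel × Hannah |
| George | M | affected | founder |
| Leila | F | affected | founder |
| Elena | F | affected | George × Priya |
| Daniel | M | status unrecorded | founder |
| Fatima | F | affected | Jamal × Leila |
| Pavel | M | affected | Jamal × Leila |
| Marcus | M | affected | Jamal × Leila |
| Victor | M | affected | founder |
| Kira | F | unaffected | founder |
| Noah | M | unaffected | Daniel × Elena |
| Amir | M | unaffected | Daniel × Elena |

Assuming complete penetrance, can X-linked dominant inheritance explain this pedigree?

A consistent assignment under X-linked dominant exists: Samuel X^Z Y, Hannah X^Z X^z, Priya X^Z X^z, Jamal X^Z Y, George X^Z Y, Leila X^Z X^Z, Elena X^Z X^z, Daniel X^Z Y, Fatima X^Z X^Z, Pavel X^Z Y, Marcus X^Z Y, Victor X^Z Y, Kira X^z X^z, Noah X^z Y, Amir X^z Y.
In this assignment every recorded phenotype matches its genotype and every non-founder's genotype is obtainable from its parents' genotypes, so the pedigree is consistent.

Yes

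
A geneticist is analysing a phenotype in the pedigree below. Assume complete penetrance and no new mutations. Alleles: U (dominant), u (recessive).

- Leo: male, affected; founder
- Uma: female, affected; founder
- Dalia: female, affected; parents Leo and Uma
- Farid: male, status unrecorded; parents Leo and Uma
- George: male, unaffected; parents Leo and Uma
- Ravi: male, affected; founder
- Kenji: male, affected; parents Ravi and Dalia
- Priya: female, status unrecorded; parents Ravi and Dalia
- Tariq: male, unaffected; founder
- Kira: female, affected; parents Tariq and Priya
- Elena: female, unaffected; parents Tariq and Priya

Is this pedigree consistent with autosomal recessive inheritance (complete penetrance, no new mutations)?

Under autosomal recessive, George (unaffected, male) cannot arise from Leo (affected) × Uma (affected).

No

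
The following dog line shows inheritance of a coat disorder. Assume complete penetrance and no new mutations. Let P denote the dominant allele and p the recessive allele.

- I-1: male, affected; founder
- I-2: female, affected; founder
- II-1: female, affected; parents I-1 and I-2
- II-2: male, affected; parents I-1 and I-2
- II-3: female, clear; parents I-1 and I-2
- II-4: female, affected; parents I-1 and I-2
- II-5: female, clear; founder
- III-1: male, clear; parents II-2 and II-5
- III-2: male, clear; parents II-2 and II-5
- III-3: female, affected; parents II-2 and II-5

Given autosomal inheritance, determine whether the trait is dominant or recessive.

I-1 and I-2 are both affected yet have a clear child II-3. Under a recessive model two affected parents are homozygous and every child would be affected, so the trait cannot be recessive.

dominant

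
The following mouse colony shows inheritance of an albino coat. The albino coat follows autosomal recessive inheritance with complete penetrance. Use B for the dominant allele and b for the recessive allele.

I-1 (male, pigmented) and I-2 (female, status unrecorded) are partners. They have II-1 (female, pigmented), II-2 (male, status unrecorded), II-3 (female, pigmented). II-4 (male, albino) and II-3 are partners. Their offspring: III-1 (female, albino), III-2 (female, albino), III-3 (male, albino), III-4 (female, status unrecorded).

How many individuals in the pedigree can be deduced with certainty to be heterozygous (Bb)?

Obligate heterozygotes: II-3 is pigmented so carries B and passed b to III-1 (bb), so II-3 is Bb.
Every other individual is either homozygous by phenotype or has at least one consistent homozygous assignment, so the count is 1.

1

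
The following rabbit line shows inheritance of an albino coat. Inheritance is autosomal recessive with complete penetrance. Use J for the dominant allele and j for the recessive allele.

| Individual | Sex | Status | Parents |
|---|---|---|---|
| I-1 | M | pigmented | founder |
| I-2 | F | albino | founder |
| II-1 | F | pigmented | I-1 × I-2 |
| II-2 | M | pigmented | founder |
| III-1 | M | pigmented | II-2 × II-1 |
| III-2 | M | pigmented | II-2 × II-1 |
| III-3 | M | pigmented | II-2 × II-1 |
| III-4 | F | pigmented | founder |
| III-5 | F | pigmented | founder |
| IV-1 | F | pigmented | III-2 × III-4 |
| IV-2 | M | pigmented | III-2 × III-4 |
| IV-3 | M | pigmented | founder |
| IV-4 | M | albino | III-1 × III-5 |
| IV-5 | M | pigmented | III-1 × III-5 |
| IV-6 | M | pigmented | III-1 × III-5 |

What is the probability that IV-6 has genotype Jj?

2/3

III-1 is pigmented so carries J and passed j to IV-4 (jj), so III-1 is Jj.
III-5 is pigmented so carries J and passed j to IV-4 (jj), so III-5 is Jj.
Their cross gives offspring ratios 1/4 JJ : 1/2 Jj : 1/4 jj. Conditioning on IV-6 being pigmented, P(Jj) = 1/2 / 3/4 = 2/3.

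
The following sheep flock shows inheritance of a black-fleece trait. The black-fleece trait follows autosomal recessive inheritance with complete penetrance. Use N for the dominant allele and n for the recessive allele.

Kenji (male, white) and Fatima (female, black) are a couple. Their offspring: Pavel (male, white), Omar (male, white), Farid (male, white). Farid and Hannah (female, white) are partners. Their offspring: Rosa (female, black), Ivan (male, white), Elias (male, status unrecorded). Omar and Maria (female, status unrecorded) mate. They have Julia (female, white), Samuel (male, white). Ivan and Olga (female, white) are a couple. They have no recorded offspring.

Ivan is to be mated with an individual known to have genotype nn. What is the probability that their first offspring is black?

1/3

Farid is white so carries N and received n from Fatima (nn), so Farid is Nn.
Hannah is white so carries N and passed n to Rosa (nn), so Hannah is Nn.
Ivan is a white offspring of Farid (Nn) × Hannah (Nn), whose cross gives 1/4 NN : 1/2 Nn : 1/4 nn; conditioning on being white, Ivan is NN with probability 1/3, Nn with probability 2/3.
Summing over parental genotype combinations, P(offspring is black) = 2/3·1/2 = 1/3.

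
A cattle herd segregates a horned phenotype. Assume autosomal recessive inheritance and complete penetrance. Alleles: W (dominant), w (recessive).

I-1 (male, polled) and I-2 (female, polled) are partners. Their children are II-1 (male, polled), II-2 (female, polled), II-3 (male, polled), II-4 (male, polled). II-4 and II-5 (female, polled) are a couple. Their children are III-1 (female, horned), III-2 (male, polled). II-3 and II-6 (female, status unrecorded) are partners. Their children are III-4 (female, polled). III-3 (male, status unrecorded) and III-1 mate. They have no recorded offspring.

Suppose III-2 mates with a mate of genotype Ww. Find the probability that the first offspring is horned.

1/6

II-4 is polled so carries W and passed w to III-1 (ww), so II-4 is Ww.
II-5 is polled so carries W and passed w to III-1 (ww), so II-5 is Ww.
III-2 is a polled offspring of II-4 (Ww) × II-5 (Ww), whose cross gives 1/4 WW : 1/2 Ww : 1/4 ww; conditioning on being polled, III-2 is WW with probability 1/3, Ww with probability 2/3.
Summing over parental genotype combinations, P(offspring is horned) = 2/3·1/4 = 1/6.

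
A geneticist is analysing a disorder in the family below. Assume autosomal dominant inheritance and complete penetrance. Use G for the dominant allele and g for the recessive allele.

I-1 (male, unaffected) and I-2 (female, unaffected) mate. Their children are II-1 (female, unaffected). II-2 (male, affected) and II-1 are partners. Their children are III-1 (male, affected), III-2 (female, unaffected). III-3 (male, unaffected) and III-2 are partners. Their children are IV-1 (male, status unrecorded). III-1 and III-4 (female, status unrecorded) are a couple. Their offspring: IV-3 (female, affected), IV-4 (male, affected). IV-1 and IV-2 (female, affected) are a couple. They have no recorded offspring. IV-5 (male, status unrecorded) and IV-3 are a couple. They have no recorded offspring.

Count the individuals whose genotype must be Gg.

2

Obligate heterozygotes: II-2 is affected so carries G and passed g to III-2 (gg), so II-2 is Gg; III-1 is affected so carries G and received g from II-1 (gg), so III-1 is Gg.
Every other individual is either homozygous by phenotype or has at least one consistent homozygous assignment, so the count is 2.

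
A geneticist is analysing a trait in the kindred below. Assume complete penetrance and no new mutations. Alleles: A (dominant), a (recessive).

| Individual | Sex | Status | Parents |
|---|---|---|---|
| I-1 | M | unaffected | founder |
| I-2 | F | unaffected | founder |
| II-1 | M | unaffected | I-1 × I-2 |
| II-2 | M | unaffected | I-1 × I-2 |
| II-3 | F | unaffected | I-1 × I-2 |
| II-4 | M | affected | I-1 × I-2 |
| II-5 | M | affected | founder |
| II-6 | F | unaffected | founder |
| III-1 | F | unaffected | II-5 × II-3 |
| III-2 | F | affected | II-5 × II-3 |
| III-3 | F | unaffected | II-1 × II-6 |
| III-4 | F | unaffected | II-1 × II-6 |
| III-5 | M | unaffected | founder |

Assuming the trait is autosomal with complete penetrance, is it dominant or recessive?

I-1 and I-2 are both unaffected yet have an affected child II-4. Under dominance, an affected child requires at least one affected parent, so the trait cannot be dominant.

recessive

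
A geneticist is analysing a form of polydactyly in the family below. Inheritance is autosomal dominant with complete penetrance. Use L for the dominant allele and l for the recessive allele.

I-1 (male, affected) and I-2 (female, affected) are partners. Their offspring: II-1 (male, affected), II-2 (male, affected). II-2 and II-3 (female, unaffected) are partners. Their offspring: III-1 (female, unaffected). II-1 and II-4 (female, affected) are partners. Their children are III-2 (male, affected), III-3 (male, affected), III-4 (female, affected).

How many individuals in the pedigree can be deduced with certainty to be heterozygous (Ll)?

Obligate heterozygotes: II-2 is affected so carries L and passed l to III-1 (ll), so II-2 is Ll.
Every other individual is either homozygous by phenotype or has at least one consistent homozygous assignment, so the count is 1.

1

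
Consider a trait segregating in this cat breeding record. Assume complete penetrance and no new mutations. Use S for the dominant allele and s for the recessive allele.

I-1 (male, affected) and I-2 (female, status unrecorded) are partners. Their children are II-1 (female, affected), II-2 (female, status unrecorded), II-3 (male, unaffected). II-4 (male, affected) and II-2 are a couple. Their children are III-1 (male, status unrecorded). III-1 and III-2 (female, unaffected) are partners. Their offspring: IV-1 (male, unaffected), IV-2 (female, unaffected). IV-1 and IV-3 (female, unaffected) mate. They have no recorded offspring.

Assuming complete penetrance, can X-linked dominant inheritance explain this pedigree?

Yes

A consistent assignment under X-linked dominant exists: I-1 X^S Y, I-2 X^S X^s, II-1 X^S X^S, II-2 X^S X^s, II-3 X^s Y, II-4 X^S Y, III-1 X^s Y, III-2 X^s X^s, IV-1 X^s Y, IV-2 X^s X^s, IV-3 X^s X^s.
In this assignment every recorded phenotype matches its genotype and every non-founder's genotype is obtainable from its parents' genotypes, so the pedigree is consistent.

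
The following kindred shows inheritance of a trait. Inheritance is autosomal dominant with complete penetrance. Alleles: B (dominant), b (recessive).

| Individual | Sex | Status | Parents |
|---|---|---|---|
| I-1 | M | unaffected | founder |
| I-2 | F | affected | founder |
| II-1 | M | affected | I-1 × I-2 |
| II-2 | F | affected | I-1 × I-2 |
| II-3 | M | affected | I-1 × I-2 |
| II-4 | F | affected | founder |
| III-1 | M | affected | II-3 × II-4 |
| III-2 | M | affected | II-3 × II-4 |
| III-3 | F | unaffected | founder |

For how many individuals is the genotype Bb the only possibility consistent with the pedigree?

3

Obligate heterozygotes: II-1 is affected so carries B and received b from I-1 (bb), so II-1 is Bb; II-2 is affected so carries B and received b from I-1 (bb), so II-2 is Bb; II-3 is affected so carries B and received b from I-1 (bb), so II-3 is Bb.
Every other individual is either homozygous by phenotype or has at least one consistent homozygous assignment, so the count is 3.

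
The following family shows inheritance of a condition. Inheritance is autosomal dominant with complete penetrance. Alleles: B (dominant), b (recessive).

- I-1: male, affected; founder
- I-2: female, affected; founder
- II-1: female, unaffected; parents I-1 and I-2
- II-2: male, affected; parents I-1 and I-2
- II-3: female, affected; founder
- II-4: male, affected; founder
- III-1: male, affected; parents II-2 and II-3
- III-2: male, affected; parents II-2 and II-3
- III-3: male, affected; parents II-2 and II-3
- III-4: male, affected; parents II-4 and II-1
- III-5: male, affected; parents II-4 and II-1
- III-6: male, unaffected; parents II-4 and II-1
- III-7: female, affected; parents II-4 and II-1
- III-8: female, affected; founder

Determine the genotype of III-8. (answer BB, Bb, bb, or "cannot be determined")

cannot be determined

III-8's phenotype allows BB or Bb, and no parent or child forces a single allele at both positions; consistent genotype assignments exist with III-8 as BB or Bb.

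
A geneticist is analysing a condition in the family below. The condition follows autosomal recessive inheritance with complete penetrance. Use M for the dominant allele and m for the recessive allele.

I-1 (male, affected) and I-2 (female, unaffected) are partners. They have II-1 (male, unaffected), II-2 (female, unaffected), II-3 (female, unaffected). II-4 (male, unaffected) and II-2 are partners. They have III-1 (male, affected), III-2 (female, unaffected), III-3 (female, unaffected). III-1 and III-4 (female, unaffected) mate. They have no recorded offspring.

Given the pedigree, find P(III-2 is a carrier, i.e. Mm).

2/3

II-4 is unaffected so carries M and passed m to III-1 (mm), so II-4 is Mm.
II-2 is unaffected so carries M and received m from I-1 (mm), so II-2 is Mm.
Their cross gives offspring ratios 1/4 MM : 1/2 Mm : 1/4 mm. Conditioning on III-2 being unaffected, P(Mm) = 1/2 / 3/4 = 2/3.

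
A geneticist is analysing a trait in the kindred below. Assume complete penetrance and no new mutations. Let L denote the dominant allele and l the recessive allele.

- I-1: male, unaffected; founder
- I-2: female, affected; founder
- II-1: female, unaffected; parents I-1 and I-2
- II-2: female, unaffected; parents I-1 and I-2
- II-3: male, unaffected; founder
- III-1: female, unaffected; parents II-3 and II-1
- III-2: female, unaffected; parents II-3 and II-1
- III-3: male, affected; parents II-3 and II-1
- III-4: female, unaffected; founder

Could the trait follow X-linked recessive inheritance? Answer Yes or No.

Yes

A consistent assignment under X-linked recessive exists: I-1 X^L Y, I-2 X^l X^l, II-1 X^L X^l, II-2 X^L X^l, II-3 X^L Y, III-1 X^L X^L, III-2 X^L X^L, III-3 X^l Y, III-4 X^L X^L.
In this assignment every recorded phenotype matches its genotype and every non-founder's genotype is obtainable from its parents' genotypes, so the pedigree is consistent.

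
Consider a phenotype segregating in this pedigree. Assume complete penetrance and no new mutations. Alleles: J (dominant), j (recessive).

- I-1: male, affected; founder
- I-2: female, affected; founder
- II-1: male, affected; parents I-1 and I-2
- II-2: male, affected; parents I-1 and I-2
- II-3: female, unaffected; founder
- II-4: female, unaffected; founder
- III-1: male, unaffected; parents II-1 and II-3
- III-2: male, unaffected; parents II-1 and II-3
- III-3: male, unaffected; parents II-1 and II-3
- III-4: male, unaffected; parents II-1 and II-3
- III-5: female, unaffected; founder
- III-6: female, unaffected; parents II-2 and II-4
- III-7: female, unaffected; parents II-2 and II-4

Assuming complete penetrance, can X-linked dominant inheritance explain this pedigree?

No

Under X-linked dominant, III-6 (unaffected, female) cannot arise from II-2 (affected) × II-4 (unaffected).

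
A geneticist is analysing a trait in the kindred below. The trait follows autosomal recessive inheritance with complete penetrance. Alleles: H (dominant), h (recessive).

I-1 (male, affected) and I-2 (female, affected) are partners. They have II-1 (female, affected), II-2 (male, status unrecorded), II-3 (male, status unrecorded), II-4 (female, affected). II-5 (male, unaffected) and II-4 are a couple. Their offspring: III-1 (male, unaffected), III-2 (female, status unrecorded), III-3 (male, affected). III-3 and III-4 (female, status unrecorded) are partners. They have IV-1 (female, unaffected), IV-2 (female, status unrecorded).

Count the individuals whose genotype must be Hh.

3

Obligate heterozygotes: II-5 is unaffected so carries H and passed h to III-3 (hh), so II-5 is Hh; III-1 is unaffected so carries H and received h from II-4 (hh), so III-1 is Hh; IV-1 is unaffected so carries H and received h from III-3 (hh), so IV-1 is Hh.
Every other individual is either homozygous by phenotype or has at least one consistent homozygous assignment, so the count is 3.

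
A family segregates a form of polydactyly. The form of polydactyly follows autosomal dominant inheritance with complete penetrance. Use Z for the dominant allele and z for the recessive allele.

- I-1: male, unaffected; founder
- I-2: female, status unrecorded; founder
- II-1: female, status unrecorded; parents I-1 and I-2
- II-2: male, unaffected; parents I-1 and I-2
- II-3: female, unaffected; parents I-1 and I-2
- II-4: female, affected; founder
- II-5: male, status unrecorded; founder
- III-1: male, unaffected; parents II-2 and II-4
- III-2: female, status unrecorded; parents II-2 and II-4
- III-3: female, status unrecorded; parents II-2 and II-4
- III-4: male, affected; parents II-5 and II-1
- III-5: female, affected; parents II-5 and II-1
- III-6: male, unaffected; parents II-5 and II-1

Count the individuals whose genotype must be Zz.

1

Obligate heterozygotes: II-4 is affected so carries Z and passed z to III-1 (zz), so II-4 is Zz.
Every other individual is either homozygous by phenotype or has at least one consistent homozygous assignment, so the count is 1.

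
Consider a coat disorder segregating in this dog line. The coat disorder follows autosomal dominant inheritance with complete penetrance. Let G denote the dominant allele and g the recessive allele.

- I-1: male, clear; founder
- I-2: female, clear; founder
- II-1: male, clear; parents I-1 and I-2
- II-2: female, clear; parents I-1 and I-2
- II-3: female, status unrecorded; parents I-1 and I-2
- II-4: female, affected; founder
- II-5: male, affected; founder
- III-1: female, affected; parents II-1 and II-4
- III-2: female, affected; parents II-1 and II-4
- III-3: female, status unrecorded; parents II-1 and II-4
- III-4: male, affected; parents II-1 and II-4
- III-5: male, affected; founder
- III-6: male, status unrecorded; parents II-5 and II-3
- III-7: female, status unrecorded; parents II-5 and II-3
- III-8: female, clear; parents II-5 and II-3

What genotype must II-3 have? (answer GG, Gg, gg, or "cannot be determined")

From phenotype alone, II-3 is GG or Gg or gg.
II-3 received g from I-1 (gg) and received g from I-2 (gg), so II-3 is gg.

gg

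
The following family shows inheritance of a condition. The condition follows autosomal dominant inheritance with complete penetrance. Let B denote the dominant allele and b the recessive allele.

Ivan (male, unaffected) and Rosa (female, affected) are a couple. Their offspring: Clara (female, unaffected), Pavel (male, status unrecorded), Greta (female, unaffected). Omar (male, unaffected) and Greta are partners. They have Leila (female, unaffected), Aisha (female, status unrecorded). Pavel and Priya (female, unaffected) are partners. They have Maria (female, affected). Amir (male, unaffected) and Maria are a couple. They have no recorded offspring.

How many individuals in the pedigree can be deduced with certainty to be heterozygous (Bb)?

Obligate heterozygotes: Rosa is affected so carries B and passed b to Clara (bb), so Rosa is Bb; Pavel passed B to Maria (Bb, whose b came from Priya) and received b from Ivan (bb), so Pavel is Bb; Maria is affected so carries B and received b from Priya (bb), so Maria is Bb.
Every other individual is either homozygous by phenotype or has at least one consistent homozygous assignment, so the count is 3.

3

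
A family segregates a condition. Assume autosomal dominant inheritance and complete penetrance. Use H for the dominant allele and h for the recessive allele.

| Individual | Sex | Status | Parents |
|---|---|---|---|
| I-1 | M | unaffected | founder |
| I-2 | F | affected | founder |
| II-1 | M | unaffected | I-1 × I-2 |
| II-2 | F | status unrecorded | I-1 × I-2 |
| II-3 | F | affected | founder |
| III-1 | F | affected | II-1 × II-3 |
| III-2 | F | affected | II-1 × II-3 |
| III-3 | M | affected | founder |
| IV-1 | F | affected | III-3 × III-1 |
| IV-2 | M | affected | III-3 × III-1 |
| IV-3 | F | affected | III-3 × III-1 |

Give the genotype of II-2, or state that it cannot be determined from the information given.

cannot be determined

II-2's phenotype is unrecorded, and no parent or child forces a single allele at both positions; consistent genotype assignments exist with II-2 as Hh or hh.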